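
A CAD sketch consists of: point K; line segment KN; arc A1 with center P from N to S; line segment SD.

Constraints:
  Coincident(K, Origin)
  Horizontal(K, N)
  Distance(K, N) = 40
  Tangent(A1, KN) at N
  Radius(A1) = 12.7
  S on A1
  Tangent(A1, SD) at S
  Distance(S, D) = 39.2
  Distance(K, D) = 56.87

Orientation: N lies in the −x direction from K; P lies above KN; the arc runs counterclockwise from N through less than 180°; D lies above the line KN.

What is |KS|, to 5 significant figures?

29.821

Checks: |KN| = 40.00 ✓; |PS| = 12.70 ✓; ∠(PS, SD) = 90.00° ✓; |SD| = 39.20 ✓; |KD| = 56.87 ✓.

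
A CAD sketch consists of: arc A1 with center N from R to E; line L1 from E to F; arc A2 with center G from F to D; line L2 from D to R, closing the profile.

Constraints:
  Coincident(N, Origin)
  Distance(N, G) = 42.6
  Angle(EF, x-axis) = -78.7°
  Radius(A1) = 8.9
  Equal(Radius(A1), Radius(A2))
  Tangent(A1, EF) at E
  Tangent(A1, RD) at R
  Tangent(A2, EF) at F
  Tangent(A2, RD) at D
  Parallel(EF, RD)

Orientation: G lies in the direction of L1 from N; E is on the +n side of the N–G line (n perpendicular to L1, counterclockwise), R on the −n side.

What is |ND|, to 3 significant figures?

43.5

Tangency of A1 to both parallel lines with radius 8.9 puts E and R at N ± 8.9·n: E = (8.73, 1.74), R = (-8.73, -1.74). Equal radii place F and D the same way about G: F = G + 8.9·n = (17.1, -40.0), D = G − 8.9·n = (-0.380, -43.5). Then |ND| = |D − N| = 43.5.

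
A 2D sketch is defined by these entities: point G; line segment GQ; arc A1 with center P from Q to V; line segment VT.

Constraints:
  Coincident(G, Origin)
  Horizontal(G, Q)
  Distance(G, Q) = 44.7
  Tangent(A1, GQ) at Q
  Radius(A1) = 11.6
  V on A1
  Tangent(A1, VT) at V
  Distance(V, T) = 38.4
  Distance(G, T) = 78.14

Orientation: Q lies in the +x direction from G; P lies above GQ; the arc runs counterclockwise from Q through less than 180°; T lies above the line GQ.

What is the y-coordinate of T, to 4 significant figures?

47.93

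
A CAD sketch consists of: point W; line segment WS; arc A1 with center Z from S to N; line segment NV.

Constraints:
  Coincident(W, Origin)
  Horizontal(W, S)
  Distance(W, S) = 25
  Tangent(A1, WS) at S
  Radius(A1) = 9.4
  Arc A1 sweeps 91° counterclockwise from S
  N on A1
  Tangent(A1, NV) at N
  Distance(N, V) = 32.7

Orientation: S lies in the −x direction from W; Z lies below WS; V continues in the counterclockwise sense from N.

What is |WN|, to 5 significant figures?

35.703

W is at the origin; W and S share the same y with |WS| = 25.0 and S on the −x side, so S = (-25.000, 0.0000). The tangent condition forces ZS to be normal to WS, so Z = S + (0, -9.4) = (-25.000, -9.4000). On A1, S sits at bearing 90° from Z; a 91° counterclockwise sweep puts N at bearing 181°, so N = Z + 9.4·(cos 181°, sin 181°) = (-34.399, -9.5641). Then |WN| = |N − W| = 35.703.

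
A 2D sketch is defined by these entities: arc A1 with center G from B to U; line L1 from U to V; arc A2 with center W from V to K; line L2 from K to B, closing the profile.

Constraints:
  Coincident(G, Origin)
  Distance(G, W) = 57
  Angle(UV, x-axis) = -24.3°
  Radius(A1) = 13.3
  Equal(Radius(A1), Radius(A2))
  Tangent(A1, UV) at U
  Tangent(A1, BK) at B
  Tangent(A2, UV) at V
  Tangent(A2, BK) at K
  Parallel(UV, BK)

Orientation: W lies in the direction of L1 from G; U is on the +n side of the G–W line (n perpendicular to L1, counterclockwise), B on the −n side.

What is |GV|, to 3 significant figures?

58.5

The slot axis is L1's direction at -24.3°, so u = (cos -24.3°, sin -24.3°) = (0.911, -0.412) and n = (−sin -24.3°, cos -24.3°) = (0.412, 0.911). G is at the origin and W lies 57.0 along u from G, so W = 57.0·u = (51.9, -23.5). Tangency of A1 to both parallel lines with radius 13.3 puts U and B at G ± 13.3·n: U = (5.47, 12.1), B = (-5.47, -12.1). Equal radii place V and K the same way about W: V = W + 13.3·n = (57.4, -11.3), K = W − 13.3·n = (46.5, -35.6). Then |GV| = |V − G| = 58.5.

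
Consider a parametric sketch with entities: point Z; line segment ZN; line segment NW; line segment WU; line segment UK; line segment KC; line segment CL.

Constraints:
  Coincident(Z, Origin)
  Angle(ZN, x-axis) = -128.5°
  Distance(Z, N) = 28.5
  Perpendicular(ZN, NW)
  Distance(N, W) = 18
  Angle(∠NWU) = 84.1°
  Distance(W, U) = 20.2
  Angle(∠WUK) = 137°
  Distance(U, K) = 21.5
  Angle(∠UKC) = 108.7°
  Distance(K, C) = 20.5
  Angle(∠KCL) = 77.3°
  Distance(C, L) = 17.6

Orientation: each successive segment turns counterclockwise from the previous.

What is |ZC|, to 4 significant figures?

18.57

∠WUK = 137.0° gives UK at 100.4° from the x-axis; with |UK| = 21.5, K = (3.347, 4.655). ∠UKC = 108.7° gives KC at 171.7° from the x-axis; with |KC| = 20.5, C = (-16.94, 7.614). Then |ZC| = |C − Z| = 18.57.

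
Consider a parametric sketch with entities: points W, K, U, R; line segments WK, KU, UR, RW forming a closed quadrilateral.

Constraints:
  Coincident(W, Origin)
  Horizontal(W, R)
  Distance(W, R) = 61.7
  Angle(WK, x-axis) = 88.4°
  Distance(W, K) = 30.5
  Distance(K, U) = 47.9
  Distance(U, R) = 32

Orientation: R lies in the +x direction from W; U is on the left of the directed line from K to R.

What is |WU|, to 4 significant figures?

56.84

Checks: |KU| = 47.90 ✓; |UR| = 32.00 ✓.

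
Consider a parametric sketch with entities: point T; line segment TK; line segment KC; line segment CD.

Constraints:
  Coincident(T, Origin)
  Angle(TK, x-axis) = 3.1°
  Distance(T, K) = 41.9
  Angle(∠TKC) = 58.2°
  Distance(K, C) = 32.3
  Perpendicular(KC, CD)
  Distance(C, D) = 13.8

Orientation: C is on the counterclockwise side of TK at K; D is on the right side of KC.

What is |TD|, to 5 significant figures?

50.456

T is at the origin; TK runs at 3.1° with length 41.9, so K = 41.9·(cos 3.1°, sin 3.1°) = (41.839, 2.2659). ∠TKC = 58.2°, so KC runs at 3.1° + (180° − 58.2°) = 124.90° from the x-axis; with |KC| = 32.3, C = K + 32.3·(cos 124.90°, sin 124.90°) = (23.358, 28.757). KC ⟂ CD; with |CD| = 13.8 on the right of KC, D = C + 13.8·(0.82015, 0.57215) = (34.676, 36.652). Then |TD| = |D − T| = 50.456.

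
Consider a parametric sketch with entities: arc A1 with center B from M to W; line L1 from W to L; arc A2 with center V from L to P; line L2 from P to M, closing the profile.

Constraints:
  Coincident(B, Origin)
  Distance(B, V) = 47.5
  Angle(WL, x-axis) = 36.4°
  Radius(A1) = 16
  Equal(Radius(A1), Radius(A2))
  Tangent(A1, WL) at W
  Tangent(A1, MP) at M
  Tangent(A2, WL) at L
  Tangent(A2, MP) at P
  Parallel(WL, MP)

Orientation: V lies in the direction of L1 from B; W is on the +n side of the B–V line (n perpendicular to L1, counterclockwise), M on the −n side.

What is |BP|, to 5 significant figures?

50.122

The slot axis is L1's direction at 36.4°, so u = (cos 36.4°, sin 36.4°) = (0.80489, 0.59342) and n = (−sin 36.4°, cos 36.4°) = (-0.59342, 0.80489). B is at the origin and V lies 47.5 along u from B, so V = 47.5·u = (38.232, 28.187). Tangency of A1 to both parallel lines with radius 16.0 puts W and M at B ± 16.0·n: W = (-9.4947, 12.878), M = (9.4947, -12.878). Equal radii place L and P the same way about V: L = V + 16.0·n = (28.738, 41.066), P = V − 16.0·n = (47.727, 15.309). Then |BP| = |P − B| = 50.122.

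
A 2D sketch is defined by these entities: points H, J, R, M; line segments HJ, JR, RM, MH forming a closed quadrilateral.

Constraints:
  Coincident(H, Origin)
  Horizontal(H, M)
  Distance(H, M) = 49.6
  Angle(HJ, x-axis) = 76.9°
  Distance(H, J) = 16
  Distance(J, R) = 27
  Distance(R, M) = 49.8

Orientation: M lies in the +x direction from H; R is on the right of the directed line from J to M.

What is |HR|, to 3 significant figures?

11.4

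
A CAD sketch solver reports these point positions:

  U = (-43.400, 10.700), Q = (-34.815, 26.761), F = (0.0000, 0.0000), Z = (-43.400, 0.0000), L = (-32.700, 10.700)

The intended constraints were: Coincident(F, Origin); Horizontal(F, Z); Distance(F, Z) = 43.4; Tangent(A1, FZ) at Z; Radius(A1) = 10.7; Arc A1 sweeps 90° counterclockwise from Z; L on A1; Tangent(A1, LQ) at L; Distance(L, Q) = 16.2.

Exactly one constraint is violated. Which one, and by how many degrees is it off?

Tangent(A1, LQ) at L — off by 7.50°.

F = (0.00, 0.00) ✓; F.y = 0.00, Z.y = 0.00 ✓; |FZ| = 43.40 ✓; ∠(UZ, ZF) = 90.00° ✓; |UZ| = 10.70 ✓; bearing(U→L) − bearing(U→Z) = 90.00° ✓; |UL| = 10.70 ✓; ∠(UL, LQ) = 82.50° ✗; |LQ| = 16.20 ✓.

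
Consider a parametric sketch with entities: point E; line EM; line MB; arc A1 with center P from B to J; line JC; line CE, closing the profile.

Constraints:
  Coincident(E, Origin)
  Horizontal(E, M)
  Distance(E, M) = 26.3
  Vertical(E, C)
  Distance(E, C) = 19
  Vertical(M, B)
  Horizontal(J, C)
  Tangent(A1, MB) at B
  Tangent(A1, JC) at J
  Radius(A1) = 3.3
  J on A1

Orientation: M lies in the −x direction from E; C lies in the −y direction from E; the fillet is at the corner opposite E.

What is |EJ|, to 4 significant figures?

29.83

E is at the origin; E and M share the same y with |EM| = 26.3 and M on the −x side, so M = (-26.30, 0.000). E and C share the same x with |EC| = 19.0 and C on the −y side, so C = (0.000, -19.00). The virtual corner opposite E is at (-26.30, -19.00). Tangency of A1 to MB means the radius PB is perpendicular to MB and the tangent condition forces PJ to be normal to JC, with radius 3.3, so the center P sits 3.3 in from both sides at P = (-23.00, -15.70). That places the tangent points at B = (-26.30, -15.70) on MB and J = (-23.00, -19.00) on JC. Then |EJ| = |J − E| = 29.83.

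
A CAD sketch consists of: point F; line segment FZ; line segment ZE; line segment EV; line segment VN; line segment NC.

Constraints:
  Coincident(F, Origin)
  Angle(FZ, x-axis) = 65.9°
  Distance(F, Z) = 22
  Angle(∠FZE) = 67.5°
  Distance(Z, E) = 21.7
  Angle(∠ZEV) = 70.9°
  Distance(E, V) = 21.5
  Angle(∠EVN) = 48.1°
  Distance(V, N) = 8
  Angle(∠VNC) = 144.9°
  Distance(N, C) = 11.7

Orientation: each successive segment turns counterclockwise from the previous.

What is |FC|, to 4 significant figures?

18.99

∠EVN = 48.1° gives VN at 59.40° from the x-axis; with |VN| = 8.0, N = (-2.171, 7.069). ∠VNC = 144.9° gives NC at 94.50° from the x-axis; with |NC| = 11.7, C = (-3.089, 18.73). Then |FC| = |C − F| = 18.99.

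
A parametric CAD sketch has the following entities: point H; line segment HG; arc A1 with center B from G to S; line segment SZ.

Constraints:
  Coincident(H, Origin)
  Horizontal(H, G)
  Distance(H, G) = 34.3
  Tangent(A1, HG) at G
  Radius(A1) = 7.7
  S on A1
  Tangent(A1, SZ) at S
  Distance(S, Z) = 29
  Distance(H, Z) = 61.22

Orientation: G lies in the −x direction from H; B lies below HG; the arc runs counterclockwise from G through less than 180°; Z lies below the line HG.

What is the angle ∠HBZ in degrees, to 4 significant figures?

139.8°

Checks: |BS| = 7.700 ✓; ∠(BS, SZ) = 90.00° ✓; |SZ| = 29.00 ✓; |HZ| = 61.22 ✓.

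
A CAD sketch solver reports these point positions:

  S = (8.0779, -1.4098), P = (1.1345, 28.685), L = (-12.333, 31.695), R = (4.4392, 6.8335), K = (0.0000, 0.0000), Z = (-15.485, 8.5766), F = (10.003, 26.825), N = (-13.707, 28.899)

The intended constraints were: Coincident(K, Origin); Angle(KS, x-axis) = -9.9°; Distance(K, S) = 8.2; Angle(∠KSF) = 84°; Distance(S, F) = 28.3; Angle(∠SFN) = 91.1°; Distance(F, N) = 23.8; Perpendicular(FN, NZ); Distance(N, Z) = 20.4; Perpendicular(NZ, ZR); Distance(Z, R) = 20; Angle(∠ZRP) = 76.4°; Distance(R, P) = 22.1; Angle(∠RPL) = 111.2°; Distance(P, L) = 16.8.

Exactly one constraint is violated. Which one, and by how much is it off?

Distance(P, L) = 16.8 — off by 3.00.

K = (0.00, 0.00) ✓; KS at -9.900° ✓; |KS| = 8.200 ✓; ∠KSF = 84.00° ✓; |SF| = 28.30 ✓; ∠SFN = 91.10° ✓; |FN| = 23.80 ✓; ∠(FN, NZ) = 90.00° ✓; |NZ| = 20.40 ✓; ∠(NZ, ZR) = 90.00° ✓; |ZR| = 20.00 ✓; ∠ZRP = 76.40° ✓; |RP| = 22.10 ✓; ∠RPL = 111.2° ✓; |PL| = 13.80 ✗.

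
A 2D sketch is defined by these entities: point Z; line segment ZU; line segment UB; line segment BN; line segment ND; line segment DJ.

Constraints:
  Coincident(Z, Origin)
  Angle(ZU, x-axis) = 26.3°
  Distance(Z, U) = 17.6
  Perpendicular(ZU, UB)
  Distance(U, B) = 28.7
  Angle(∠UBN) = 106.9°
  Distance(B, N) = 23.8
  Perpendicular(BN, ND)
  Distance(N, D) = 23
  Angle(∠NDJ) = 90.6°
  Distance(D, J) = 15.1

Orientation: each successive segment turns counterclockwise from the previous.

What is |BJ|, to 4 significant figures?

24.74

Z is at the origin; ZU runs at 26.3° with length 17.6, so U = (15.78, 7.798). ZU ⟂ UB, so UB runs at 116.3°; with |UB| = 28.7, B = (3.062, 33.53). ∠UBN = 106.9° gives BN at -170.6° from the x-axis; with |BN| = 23.8, N = (-20.42, 29.64). BN ⟂ ND, so ND runs at -80.60°; with |ND| = 23.0, D = (-16.66, 6.949). ∠NDJ = 90.6° gives DJ at 8.800° from the x-axis; with |DJ| = 15.1, J = (-1.740, 9.259). Then |BJ| = |J − B| = 24.74.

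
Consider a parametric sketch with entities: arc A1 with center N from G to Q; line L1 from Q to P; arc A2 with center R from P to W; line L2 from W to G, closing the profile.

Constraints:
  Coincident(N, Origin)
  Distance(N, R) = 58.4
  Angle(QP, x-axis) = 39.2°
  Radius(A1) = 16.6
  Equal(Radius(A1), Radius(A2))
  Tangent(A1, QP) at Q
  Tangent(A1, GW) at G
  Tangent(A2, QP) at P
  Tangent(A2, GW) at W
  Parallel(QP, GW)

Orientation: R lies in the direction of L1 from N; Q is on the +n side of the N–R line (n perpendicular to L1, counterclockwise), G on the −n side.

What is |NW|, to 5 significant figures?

60.713

The slot axis is L1's direction at 39.2°, so u = (cos 39.2°, sin 39.2°) = (0.77494, 0.63203) and n = (−sin 39.2°, cos 39.2°) = (-0.63203, 0.77494). N is at the origin and R lies 58.4 along u from N, so R = 58.4·u = (45.257, 36.911). Tangency of A1 to both parallel lines with radius 16.6 puts Q and G at N ± 16.6·n: Q = (-10.492, 12.864), G = (10.492, -12.864). Equal radii place P and W the same way about R: P = R + 16.6·n = (34.765, 49.775), W = R − 16.6·n = (55.748, 24.046). Then |NW| = |W − N| = 60.713.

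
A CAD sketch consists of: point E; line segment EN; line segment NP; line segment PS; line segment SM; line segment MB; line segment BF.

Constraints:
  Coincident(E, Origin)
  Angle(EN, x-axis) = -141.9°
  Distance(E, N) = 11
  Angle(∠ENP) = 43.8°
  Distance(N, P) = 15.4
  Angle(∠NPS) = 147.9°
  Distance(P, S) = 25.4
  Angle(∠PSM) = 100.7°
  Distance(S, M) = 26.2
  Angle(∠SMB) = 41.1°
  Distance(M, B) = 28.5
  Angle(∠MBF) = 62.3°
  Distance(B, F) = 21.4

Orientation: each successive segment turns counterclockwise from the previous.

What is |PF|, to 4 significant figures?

27.41

E is at the origin; EN runs at -141.9° with length 11.0, so N = (-8.656, -6.787). ∠ENP = 43.8° gives NP at -5.700° from the x-axis; with |NP| = 15.4, P = (6.668, -8.317). ∠NPS = 147.9° gives PS at 26.40° from the x-axis; with |PS| = 25.4, S = (29.42, 2.977). ∠PSM = 100.7° gives SM at 105.7° from the x-axis; with |SM| = 26.2, M = (22.33, 28.20). ∠SMB = 41.1° gives MB at -115.4° from the x-axis; with |MB| = 28.5, B = (10.10, 2.454). ∠MBF = 62.3° gives BF at 2.300° from the x-axis; with |BF| = 21.4, F = (31.49, 3.313). Then |PF| = |F − P| = 27.41.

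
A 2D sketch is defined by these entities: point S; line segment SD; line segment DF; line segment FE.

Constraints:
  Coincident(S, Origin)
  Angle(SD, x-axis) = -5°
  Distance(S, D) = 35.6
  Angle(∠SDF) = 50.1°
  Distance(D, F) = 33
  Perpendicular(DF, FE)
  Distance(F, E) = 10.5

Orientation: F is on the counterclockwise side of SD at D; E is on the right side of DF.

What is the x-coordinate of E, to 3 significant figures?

25.2

S is at the origin; SD runs at -5.0° with length 35.6, so D = 35.6·(cos -5.0°, sin -5.0°) = (35.5, -3.10). ∠SDF = 50.1°, so DF runs at -5.0° + (180° − 50.1°) = 125° from the x-axis; with |DF| = 33.0, F = D + 33.0·(cos 125°, sin 125°) = (16.6, 24.0). DF is perpendicular to FE; with |FE| = 10.5 on the right of DF, E = F + 10.5·(0.820, 0.572) = (25.2, 30.0). So E.x = 25.2.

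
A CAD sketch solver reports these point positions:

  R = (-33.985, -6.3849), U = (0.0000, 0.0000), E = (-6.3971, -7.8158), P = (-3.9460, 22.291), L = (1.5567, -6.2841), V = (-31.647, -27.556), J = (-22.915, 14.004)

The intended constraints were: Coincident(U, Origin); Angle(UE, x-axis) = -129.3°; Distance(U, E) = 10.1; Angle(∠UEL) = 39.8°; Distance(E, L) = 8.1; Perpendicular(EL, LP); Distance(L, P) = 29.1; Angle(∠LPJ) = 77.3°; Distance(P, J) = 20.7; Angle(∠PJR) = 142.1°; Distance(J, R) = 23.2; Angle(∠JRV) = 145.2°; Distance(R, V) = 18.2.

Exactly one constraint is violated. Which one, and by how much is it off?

Distance(R, V) = 18.2 — off by 3.10.

U = (0.00, 0.00) ✓; UE at -129.3° ✓; |UE| = 10.10 ✓; ∠UEL = 39.80° ✓; |EL| = 8.100 ✓; ∠(EL, LP) = 90.00° ✓; |LP| = 29.10 ✓; ∠LPJ = 77.30° ✓; |PJ| = 20.70 ✓; ∠PJR = 142.1° ✓; |JR| = 23.20 ✓; ∠JRV = 145.2° ✓; |RV| = 21.30 ✗.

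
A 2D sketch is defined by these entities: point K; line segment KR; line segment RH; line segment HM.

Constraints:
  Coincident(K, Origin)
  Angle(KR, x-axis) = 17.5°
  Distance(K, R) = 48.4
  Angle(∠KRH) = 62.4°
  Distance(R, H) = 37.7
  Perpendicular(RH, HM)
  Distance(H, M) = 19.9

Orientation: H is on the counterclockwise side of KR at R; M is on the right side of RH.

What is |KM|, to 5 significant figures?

64.624

K is at the origin; KR runs at 17.5° with length 48.4, so R = 48.4·(cos 17.5°, sin 17.5°) = (46.160, 14.554). ∠KRH = 62.4°, so RH runs at 17.5° + (180° − 62.4°) = 135.10° from the x-axis; with |RH| = 37.7, H = R + 37.7·(cos 135.10°, sin 135.10°) = (19.455, 41.166). RH ⟂ HM; with |HM| = 19.9 on the right of RH, M = H + 19.9·(0.70587, 0.70834) = (33.502, 55.261). Then |KM| = |M − K| = 64.624.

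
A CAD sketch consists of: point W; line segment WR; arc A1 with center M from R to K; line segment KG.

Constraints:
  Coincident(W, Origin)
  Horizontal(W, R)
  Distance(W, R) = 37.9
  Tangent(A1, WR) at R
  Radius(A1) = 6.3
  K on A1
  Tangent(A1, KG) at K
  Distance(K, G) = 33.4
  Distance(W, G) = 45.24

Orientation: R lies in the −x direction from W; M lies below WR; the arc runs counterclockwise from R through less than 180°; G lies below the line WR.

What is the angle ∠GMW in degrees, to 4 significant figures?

77.06°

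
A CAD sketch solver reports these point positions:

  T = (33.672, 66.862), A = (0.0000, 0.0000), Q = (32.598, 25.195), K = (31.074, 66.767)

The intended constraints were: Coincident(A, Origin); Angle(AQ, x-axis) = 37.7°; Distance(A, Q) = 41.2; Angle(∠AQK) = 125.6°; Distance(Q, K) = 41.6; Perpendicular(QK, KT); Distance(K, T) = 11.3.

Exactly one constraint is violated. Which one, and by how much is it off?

Distance(K, T) = 11.3 — off by 8.70.

A = (0.00, 0.00) ✓; AQ at 37.70° ✓; |AQ| = 41.20 ✓; ∠AQK = 125.6° ✓; |QK| = 41.60 ✓; ∠(QK, KT) = 90.01° ✓; |KT| = 2.600 ✗.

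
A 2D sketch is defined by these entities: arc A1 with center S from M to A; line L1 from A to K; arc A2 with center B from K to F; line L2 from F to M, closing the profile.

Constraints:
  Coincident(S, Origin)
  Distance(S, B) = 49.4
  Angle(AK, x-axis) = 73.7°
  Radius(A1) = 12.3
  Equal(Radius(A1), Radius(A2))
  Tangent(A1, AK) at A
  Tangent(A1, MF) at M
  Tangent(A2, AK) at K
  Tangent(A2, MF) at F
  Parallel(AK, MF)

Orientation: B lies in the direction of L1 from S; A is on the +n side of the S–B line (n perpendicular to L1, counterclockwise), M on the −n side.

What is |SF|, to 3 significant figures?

50.9

The slot axis is L1's direction at 73.7°, so u = (cos 73.7°, sin 73.7°) = (0.281, 0.960) and n = (−sin 73.7°, cos 73.7°) = (-0.960, 0.281). S is at the origin and B lies 49.4 along u from S, so B = 49.4·u = (13.9, 47.4). Tangency of A1 to both parallel lines with radius 12.3 puts A and M at S ± 12.3·n: A = (-11.8, 3.45), M = (11.8, -3.45). Equal radii place K and F the same way about B: K = B + 12.3·n = (2.06, 50.9), F = B − 12.3·n = (25.7, 44.0). Then |SF| = |F − S| = 50.9.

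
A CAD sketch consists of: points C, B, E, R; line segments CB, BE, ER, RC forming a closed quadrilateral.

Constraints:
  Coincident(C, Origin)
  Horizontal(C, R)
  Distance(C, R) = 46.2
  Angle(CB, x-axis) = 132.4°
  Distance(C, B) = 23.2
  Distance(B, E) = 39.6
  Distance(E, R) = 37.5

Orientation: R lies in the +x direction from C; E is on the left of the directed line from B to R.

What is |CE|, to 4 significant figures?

36.37

Checks: |BE| = 39.60 ✓; |ER| = 37.50 ✓.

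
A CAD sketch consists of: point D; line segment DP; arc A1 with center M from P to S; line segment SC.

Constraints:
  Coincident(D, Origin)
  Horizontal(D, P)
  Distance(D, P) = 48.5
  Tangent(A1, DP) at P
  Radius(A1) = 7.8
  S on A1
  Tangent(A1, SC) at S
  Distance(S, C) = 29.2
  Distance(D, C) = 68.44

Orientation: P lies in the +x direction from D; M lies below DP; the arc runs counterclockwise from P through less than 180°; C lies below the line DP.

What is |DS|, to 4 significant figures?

43.66

D is at the origin; D and P share the same y with |DP| = 48.5 and P on the +x side, so P = (48.50, 0.000). A1 meets DP tangentially, so MP is at right angles to DP, so M = P + (0, -7.8) = (48.50, -7.800). Since MS ⟂ SC (tangency), |MC| = √(7.8² + 29.2²) = 30.22 regardless of where S sits on A1. So C lies on both circle(D, 68.44) and circle(M, 30.22); the below-DP intersection is C = (57.87, -36.53). S is the foot of the tangent from C: S = (41.96, -12.05).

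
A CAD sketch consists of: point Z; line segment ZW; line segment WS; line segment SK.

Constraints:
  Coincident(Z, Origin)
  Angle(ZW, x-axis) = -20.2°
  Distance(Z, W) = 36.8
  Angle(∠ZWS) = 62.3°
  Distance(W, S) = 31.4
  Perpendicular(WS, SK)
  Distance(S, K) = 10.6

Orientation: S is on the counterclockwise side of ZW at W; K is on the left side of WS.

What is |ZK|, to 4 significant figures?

26.22

Z is at the origin; ZW runs at -20.2° with length 36.8, so W = 36.8·(cos -20.2°, sin -20.2°) = (34.54, -12.71). ∠ZWS = 62.3°, so WS runs at -20.2° + (180° − 62.3°) = 97.50° from the x-axis; with |WS| = 31.4, S = W + 31.4·(cos 97.50°, sin 97.50°) = (30.44, 18.42). WS ⟂ SK; with |SK| = 10.6 on the left of WS, K = S + 10.6·(-0.9914, -0.1305) = (19.93, 17.04). Then |ZK| = |K − Z| = 26.22.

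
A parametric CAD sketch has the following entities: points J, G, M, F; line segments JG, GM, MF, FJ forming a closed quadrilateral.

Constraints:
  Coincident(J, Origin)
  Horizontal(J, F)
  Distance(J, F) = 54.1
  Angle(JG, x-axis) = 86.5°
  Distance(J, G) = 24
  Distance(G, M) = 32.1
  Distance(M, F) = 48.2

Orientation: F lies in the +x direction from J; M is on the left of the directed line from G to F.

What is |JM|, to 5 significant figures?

50.009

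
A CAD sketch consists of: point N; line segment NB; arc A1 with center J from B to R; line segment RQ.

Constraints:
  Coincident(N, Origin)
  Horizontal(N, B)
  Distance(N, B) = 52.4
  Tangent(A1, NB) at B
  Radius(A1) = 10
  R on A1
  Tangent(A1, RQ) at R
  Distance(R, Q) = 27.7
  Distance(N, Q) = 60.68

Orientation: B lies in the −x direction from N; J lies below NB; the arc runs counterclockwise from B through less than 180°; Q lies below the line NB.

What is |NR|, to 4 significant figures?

62.81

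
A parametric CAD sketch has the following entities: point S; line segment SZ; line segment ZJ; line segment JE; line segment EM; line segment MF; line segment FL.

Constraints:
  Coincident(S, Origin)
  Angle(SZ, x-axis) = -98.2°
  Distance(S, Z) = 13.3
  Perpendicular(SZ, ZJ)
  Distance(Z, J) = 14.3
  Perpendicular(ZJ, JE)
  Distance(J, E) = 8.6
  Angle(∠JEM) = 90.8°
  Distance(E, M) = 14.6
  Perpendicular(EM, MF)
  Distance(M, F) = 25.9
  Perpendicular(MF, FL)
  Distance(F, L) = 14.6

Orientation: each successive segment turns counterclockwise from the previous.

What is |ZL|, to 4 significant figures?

22.21

S is at the origin; SZ runs at -98.2° with length 13.3, so Z = (-1.897, -13.16). SZ is perpendicular to ZJ, so ZJ runs at -8.200°; with |ZJ| = 14.3, J = (12.26, -15.20). ZJ is perpendicular to JE, so JE runs at 81.80°; with |JE| = 8.6, E = (13.48, -6.692). ∠JEM = 90.8° gives EM at 171.0° from the x-axis; with |EM| = 14.6, M = (-0.9368, -4.408). The perpendicularity gives MF at right angles to EM, so MF runs at -99.00°; with |MF| = 25.9, F = (-4.988, -29.99). MF is perpendicular to FL, so FL runs at -9.000°; with |FL| = 14.6, L = (9.432, -32.27). Then |ZL| = |L − Z| = 22.21.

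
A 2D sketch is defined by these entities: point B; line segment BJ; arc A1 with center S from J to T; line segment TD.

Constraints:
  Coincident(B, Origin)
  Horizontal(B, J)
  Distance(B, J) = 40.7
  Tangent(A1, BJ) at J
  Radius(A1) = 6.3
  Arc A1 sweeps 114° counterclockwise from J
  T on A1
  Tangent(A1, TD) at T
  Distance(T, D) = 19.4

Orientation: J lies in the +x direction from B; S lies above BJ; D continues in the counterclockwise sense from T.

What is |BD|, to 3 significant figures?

46.8

B is at the origin; BJ is horizontal with |BJ| = 40.7 and J on the +x side, so J = (40.7, 0.00). The tangent condition forces SJ to be normal to BJ, so S = J + (0, 6.3) = (40.7, 6.30). On A1, J sits at bearing -90° from S; a 114° counterclockwise sweep puts T at bearing 24°, so T = S + 6.3·(cos 24°, sin 24°) = (46.5, 8.86). A1 meets TD tangentially, so ST is at right angles to TD, so TD runs along (−sin 24°, cos 24°); with |TD| = 19.4, D = (38.6, 26.6). Then |BD| = |D − B| = 46.8.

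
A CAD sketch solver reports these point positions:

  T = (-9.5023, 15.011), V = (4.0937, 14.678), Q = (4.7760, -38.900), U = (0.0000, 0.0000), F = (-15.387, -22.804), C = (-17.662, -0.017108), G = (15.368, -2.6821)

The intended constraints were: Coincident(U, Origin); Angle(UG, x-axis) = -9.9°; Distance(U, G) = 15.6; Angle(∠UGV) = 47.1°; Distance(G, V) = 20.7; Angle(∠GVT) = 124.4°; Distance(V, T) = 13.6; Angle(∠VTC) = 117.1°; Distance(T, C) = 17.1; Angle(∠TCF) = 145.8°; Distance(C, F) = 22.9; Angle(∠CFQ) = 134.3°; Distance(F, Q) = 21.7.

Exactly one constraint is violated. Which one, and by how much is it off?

Distance(F, Q) = 21.7 — off by 4.10.

U = (0.00, 0.00) ✓; UG at -9.900° ✓; |UG| = 15.60 ✓; ∠UGV = 47.10° ✓; |GV| = 20.70 ✓; ∠GVT = 124.4° ✓; |VT| = 13.60 ✓; ∠VTC = 117.1° ✓; |TC| = 17.10 ✓; ∠TCF = 145.8° ✓; |CF| = 22.90 ✓; ∠CFQ = 134.3° ✓; |FQ| = 25.80 ✗.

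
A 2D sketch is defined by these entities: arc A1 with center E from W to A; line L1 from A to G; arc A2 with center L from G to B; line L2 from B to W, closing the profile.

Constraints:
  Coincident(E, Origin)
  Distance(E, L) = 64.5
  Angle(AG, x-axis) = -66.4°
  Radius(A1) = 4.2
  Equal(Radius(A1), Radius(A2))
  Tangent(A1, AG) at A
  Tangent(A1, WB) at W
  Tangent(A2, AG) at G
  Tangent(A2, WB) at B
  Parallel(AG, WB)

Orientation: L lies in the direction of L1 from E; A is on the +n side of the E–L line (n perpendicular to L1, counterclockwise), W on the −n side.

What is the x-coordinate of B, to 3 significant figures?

22.0

The slot axis is L1's direction at -66.4°, so u = (cos -66.4°, sin -66.4°) = (0.400, -0.916) and n = (−sin -66.4°, cos -66.4°) = (0.916, 0.400). E is at the origin and L lies 64.5 along u from E, so L = 64.5·u = (25.8, -59.1). Tangency of A1 to both parallel lines with radius 4.2 puts A and W at E ± 4.2·n: A = (3.85, 1.68), W = (-3.85, -1.68). Equal radii place G and B the same way about L: G = L + 4.2·n = (29.7, -57.4), B = L − 4.2·n = (22.0, -60.8). So B.x = 22.0.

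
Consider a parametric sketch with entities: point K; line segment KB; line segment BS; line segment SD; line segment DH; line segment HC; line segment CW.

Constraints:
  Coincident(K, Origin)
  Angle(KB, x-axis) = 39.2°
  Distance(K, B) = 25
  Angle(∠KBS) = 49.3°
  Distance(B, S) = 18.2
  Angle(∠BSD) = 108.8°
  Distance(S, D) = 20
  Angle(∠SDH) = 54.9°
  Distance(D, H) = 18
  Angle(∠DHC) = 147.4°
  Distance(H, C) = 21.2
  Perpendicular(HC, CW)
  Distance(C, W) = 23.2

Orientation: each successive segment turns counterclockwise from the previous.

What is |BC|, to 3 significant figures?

6.89

K is at the origin; KB runs at 39.2° with length 25.0, so B = (19.4, 15.8). ∠KBS = 49.3° gives BS at 170° from the x-axis; with |BS| = 18.2, S = (1.46, 19.0). ∠BSD = 108.8° gives SD at -119° from the x-axis; with |SD| = 20.0, D = (-8.21, 1.48). ∠SDH = 54.9° gives DH at 6.20° from the x-axis; with |DH| = 18.0, H = (9.68, 3.43). ∠DHC = 147.4° gives HC at 38.8° from the x-axis; with |HC| = 21.2, C = (26.2, 16.7). Then |BC| = |C − B| = 6.89.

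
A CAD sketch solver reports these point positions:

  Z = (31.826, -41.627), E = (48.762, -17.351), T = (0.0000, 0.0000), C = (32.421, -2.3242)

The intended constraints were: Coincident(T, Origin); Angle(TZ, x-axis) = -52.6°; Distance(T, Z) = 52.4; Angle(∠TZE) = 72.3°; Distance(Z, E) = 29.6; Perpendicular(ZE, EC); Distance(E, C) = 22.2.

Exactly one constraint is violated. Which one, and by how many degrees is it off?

Perpendicular(ZE, EC) — off by 7.70°.

T = (0.00, 0.00) ✓; TZ at -52.60° ✓; |TZ| = 52.40 ✓; ∠TZE = 72.30° ✓; |ZE| = 29.60 ✓; ∠(ZE, EC) = 82.30° ✗; |EC| = 22.20 ✓.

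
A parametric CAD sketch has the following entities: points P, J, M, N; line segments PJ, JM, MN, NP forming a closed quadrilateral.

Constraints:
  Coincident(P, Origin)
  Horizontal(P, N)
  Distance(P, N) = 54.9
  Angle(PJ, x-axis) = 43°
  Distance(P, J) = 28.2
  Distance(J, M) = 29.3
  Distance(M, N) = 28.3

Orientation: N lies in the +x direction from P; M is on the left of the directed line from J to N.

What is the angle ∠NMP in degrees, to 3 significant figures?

73.1°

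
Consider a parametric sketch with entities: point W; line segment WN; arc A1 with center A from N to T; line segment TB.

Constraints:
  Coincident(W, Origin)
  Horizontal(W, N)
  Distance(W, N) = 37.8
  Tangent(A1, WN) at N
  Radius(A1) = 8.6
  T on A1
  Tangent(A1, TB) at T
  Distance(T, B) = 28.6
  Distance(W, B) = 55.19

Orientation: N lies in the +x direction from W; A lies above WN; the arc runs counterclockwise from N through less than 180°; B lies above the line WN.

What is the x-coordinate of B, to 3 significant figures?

39.6

Checks: ∠(AN, NW) = 90.00° ✓; |AT| = 8.600 ✓; ∠(AT, TB) = 90.00° ✓; |TB| = 28.60 ✓; |WB| = 55.19 ✓.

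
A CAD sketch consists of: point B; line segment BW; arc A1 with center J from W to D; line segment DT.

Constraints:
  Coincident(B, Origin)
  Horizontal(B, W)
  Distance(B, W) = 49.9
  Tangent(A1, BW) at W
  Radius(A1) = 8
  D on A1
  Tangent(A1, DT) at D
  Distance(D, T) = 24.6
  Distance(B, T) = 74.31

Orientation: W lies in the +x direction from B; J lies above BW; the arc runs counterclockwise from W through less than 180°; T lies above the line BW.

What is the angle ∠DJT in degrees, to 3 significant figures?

72.0°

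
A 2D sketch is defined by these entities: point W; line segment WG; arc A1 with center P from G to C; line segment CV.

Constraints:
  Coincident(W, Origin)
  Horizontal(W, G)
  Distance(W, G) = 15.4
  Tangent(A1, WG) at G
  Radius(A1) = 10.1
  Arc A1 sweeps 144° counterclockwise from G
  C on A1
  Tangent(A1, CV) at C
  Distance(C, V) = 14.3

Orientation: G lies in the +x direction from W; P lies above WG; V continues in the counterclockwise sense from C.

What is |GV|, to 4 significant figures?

27.26

On A1, G sits at bearing -90° from P; a 144° counterclockwise sweep puts C at bearing 54°, so C = P + 10.1·(cos 54°, sin 54°) = (21.34, 18.27). The tangent condition forces PC to be normal to CV, so CV runs along (−sin 54°, cos 54°); with |CV| = 14.3, V = (9.768, 26.68). Then |GV| = |V − G| = 27.26.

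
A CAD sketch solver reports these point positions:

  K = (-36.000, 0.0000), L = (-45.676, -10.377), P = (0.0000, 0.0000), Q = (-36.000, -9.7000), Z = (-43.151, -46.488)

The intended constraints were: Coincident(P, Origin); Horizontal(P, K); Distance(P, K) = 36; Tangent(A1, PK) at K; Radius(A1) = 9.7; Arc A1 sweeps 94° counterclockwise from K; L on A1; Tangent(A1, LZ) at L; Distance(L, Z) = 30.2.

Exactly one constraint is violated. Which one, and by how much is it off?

Distance(L, Z) = 30.2 — off by 6.00.

P = (0.00, 0.00) ✓; P.y = 0.00, K.y = 0.00 ✓; |PK| = 36.00 ✓; ∠(QK, KP) = 90.00° ✓; |QK| = 9.700 ✓; bearing(Q→L) − bearing(Q→K) = 94.00° ✓; |QL| = 9.700 ✓; ∠(QL, LZ) = 90.00° ✓; |LZ| = 36.20 ✗.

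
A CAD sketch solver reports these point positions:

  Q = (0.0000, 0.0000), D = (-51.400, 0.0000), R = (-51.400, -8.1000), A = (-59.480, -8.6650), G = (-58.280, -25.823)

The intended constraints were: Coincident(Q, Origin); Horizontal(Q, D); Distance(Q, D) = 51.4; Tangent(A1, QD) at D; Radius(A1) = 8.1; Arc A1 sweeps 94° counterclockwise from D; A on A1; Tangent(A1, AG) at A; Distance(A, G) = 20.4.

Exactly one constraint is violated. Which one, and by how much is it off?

Distance(A, G) = 20.4 — off by 3.20.

Q = (0.00, 0.00) ✓; Q.y = 0.00, D.y = 0.00 ✓; |QD| = 51.40 ✓; ∠(RD, DQ) = 90.00° ✓; |RD| = 8.100 ✓; bearing(R→A) − bearing(R→D) = 94.00° ✓; |RA| = 8.100 ✓; ∠(RA, AG) = 90.00° ✓; |AG| = 17.20 ✗.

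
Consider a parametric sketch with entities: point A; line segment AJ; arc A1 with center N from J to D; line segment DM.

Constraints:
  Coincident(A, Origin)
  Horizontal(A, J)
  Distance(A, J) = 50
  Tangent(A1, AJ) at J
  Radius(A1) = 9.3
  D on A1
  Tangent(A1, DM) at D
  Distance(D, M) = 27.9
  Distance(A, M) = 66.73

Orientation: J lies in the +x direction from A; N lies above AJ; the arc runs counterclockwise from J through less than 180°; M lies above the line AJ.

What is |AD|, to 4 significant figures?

60.16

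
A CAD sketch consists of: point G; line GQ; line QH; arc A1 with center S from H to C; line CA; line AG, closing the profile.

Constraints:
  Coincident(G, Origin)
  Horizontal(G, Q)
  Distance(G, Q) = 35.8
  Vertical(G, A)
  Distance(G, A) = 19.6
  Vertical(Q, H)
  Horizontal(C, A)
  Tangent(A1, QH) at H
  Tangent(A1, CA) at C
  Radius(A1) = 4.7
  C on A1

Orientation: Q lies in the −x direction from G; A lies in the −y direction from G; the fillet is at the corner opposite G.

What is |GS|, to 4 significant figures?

34.49

G is at the origin; G and Q share the same y with |GQ| = 35.8 and Q on the −x side, so Q = (-35.80, 0.000). G and A share the same x with |GA| = 19.6 and A on the −y side, so A = (0.000, -19.60). The virtual corner opposite G is at (-35.80, -19.60). Since A1 is tangent to QH there, SH ⟂ QH and A1 meets CA tangentially, so SC is at right angles to CA, with radius 4.7, so the center S sits 4.7 in from both sides at S = (-31.10, -14.90). Then |GS| = |S − G| = 34.49.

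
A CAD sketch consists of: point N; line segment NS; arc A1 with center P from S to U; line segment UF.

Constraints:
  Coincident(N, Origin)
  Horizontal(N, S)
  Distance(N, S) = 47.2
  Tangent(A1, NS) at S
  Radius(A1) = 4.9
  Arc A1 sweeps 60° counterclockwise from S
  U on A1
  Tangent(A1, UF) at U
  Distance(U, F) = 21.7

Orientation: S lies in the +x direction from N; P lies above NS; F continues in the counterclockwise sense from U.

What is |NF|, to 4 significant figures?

65.82

N is at the origin; NS is horizontal with |NS| = 47.2 and S on the +x side, so S = (47.20, 0.000). The tangent condition forces PS to be normal to NS, so P = S + (0, 4.9) = (47.20, 4.900). On A1, S sits at bearing -90° from P; a 60° counterclockwise sweep puts U at bearing -30°, so U = P + 4.9·(cos -30°, sin -30°) = (51.44, 2.450). The tangent condition forces PU to be normal to UF, so UF runs along (−sin -30°, cos -30°); with |UF| = 21.7, F = (62.29, 21.24). Then |NF| = |F − N| = 65.82.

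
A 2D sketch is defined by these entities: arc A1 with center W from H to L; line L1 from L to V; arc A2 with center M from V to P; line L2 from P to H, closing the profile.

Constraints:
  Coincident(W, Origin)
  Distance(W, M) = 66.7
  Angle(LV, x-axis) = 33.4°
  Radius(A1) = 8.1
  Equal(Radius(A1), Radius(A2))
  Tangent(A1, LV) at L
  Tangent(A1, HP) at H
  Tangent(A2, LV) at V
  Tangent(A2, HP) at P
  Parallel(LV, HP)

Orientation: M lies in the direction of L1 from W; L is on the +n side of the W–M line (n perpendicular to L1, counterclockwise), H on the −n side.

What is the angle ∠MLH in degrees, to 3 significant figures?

83.1°

The slot axis is L1's direction at 33.4°, so u = (cos 33.4°, sin 33.4°) = (0.835, 0.550) and n = (−sin 33.4°, cos 33.4°) = (-0.550, 0.835). W is at the origin and M lies 66.7 along u from W, so M = 66.7·u = (55.7, 36.7). Tangency of A1 to both parallel lines with radius 8.1 puts L and H at W ± 8.1·n: L = (-4.46, 6.76), H = (4.46, -6.76). Then cos ∠MLH = LM·LH / (|LM||LH|), giving 83.1°.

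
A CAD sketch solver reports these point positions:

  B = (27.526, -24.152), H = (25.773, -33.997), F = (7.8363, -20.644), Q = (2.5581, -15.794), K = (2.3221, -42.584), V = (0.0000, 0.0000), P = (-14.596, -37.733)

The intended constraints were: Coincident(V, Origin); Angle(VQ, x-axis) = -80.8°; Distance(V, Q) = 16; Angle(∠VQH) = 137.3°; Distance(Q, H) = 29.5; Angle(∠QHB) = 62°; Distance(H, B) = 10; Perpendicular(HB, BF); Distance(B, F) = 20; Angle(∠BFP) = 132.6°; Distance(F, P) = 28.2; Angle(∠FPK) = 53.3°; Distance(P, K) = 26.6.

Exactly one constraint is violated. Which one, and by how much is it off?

Distance(P, K) = 26.6 — off by 9.00.

V = (0.00, 0.00) ✓; VQ at -80.80° ✓; |VQ| = 16.00 ✓; ∠VQH = 137.3° ✓; |QH| = 29.50 ✓; ∠QHB = 62.00° ✓; |HB| = 10.00 ✓; ∠(HB, BF) = 89.99° ✓; |BF| = 20.00 ✓; ∠BFP = 132.6° ✓; |FP| = 28.20 ✓; ∠FPK = 53.30° ✓; |PK| = 17.60 ✗.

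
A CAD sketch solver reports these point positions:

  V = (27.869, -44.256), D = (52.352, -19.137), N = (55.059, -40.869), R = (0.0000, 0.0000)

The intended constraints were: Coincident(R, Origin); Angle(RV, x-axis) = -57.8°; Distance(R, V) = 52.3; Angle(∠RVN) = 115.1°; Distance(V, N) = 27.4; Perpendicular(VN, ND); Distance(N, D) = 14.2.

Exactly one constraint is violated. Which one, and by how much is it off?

Distance(N, D) = 14.2 — off by 7.70.

R = (0.00, 0.00) ✓; RV at -57.80° ✓; |RV| = 52.30 ✓; ∠RVN = 115.1° ✓; |VN| = 27.40 ✓; ∠(VN, ND) = 90.00° ✓; |ND| = 21.90 ✗.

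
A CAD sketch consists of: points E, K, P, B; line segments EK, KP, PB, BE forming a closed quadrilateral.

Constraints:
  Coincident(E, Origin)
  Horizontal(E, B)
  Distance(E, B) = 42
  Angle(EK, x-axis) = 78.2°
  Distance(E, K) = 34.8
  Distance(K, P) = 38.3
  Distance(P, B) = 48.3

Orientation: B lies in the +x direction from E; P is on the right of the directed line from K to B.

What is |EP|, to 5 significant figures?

6.5250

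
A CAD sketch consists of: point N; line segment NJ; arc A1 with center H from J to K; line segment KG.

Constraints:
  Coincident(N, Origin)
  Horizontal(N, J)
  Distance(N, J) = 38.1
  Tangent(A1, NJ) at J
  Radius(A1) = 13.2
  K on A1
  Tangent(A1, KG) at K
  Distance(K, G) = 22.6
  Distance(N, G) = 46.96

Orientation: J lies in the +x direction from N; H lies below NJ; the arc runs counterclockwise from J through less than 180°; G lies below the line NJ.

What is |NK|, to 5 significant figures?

29.244

Checks: |HK| = 13.20 ✓; ∠(HK, KG) = 90.00° ✓; |KG| = 22.60 ✓; |NG| = 46.96 ✓.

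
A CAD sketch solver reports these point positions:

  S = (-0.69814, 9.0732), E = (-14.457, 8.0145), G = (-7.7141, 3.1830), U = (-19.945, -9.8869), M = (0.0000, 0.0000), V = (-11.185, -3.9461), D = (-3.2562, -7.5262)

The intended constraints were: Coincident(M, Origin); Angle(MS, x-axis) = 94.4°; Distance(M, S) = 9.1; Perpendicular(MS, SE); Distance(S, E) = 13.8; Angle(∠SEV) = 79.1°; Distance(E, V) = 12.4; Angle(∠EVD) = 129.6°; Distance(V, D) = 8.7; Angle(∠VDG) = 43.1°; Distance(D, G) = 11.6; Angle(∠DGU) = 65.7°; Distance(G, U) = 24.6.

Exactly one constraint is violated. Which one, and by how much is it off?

Distance(G, U) = 24.6 — off by 6.70.

M = (0.00, 0.00) ✓; MS at 94.40° ✓; |MS| = 9.100 ✓; ∠(MS, SE) = 90.00° ✓; |SE| = 13.80 ✓; ∠SEV = 79.10° ✓; |EV| = 12.40 ✓; ∠EVD = 129.6° ✓; |VD| = 8.700 ✓; ∠VDG = 43.10° ✓; |DG| = 11.60 ✓; ∠DGU = 65.70° ✓; |GU| = 17.90 ✗.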